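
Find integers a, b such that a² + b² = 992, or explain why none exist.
Not possible

Factorization: 992 = 2^5 × 31
By Fermat: n is sum of two squares iff every prime p ≡ 3 (mod 4) appears to even power.
Prime(s) ≡ 3 (mod 4) with odd exponent: [(31, 1)]
Therefore 992 cannot be expressed as a² + b².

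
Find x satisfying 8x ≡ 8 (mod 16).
x ≡ 1 (mod 2)

gcd(8, 16) = 8, which divides 8, so solutions exist.
Divide through by 8: x ≡ 1 (mod 2).
The coefficient of x is now 1, so x ≡ 1 (mod 2).
Check: 8 × 1 = 8 ≡ 8 (mod 16).
x ≡ 1 (mod 2), giving 8 solutions mod 16.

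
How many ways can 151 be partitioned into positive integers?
45060624582

p(n) counts ways to write n as a sum of positive integers (order ignored).
Euler's pentagonal recurrence: p(k) = p(k-1) + p(k-2) - p(k-5) - p(k-7) + p(k-12) + p(k-15) - ... (offsets j(3j∓1)/2, signs ++--, p(0)=1, p(<0)=0).
DP table for k = 0..150: p(0)=1, p(1)=1, p(2)=2, p(3)=3, p(4)=5, p(5)=7, p(6)=11, p(7)=15, p(8)=22, p(9)=30, p(10)=42, p(11)=56, p(12)=77, p(13)=101, p(14)=135, p(15)=176, p(16)=231, p(17)=297, p(18)=385, p(19)=490, p(20)=627, p(21)=792, p(22)=1002, p(23)=1255, p(24)=1575, p(25)=1958, p(26)=2436, p(27)=3010, p(28)=3718, p(29)=4565, p(30)=5604, p(31)=6842, p(32)=8349, p(33)=10143, p(34)=12310, p(35)=14883, p(36)=17977, p(37)=21637, p(38)=26015, p(39)=31185, p(40)=37338, p(41)=44583, p(42)=53174, p(43)=63261, p(44)=75175, p(45)=89134, p(46)=105558, p(47)=124754, p(48)=147273, p(49)=173525, p(50)=204226, p(51)=239943, p(52)=281589, p(53)=329931, p(54)=386155, p(55)=451276, p(56)=526823, p(57)=614154, p(58)=715220, p(59)=831820, p(60)=966467, p(61)=1121505, p(62)=1300156, p(63)=1505499, p(64)=1741630, p(65)=2012558, p(66)=2323520, p(67)=2679689, p(68)=3087735, p(69)=3554345, p(70)=4087968, p(71)=4697205, p(72)=5392783, p(73)=6185689, p(74)=7089500, p(75)=8118264, p(76)=9289091, p(77)=10619863, p(78)=12132164, p(79)=13848650, p(80)=15796476, p(81)=18004327, p(82)=20506255, p(83)=23338469, p(84)=26543660, p(85)=30167357, p(86)=34262962, p(87)=38887673, p(88)=44108109, p(89)=49995925, p(90)=56634173, p(91)=64112359, p(92)=72533807, p(93)=82010177, p(94)=92669720, p(95)=104651419, p(96)=118114304, p(97)=133230930, p(98)=150198136, p(99)=169229875, p(100)=190569292, p(101)=214481126, p(102)=241265379, p(103)=271248950, p(104)=304801365, p(105)=342325709, p(106)=384276336, p(107)=431149389, p(108)=483502844, p(109)=541946240, p(110)=607163746, p(111)=679903203, p(112)=761002156, p(113)=851376628, p(114)=952050665, p(115)=1064144451, p(116)=1188908248, p(117)=1327710076, p(118)=1482074143, p(119)=1653668665, p(120)=1844349560, p(121)=2056148051, p(122)=2291320912, p(123)=2552338241, p(124)=2841940500, p(125)=3163127352, p(126)=3519222692, p(127)=3913864295, p(128)=4351078600, p(129)=4835271870, p(130)=5371315400, p(131)=5964539504, p(132)=6620830889, p(133)=7346629512, p(134)=8149040695, p(135)=9035836076, p(136)=10015581680, p(137)=11097645016, p(138)=12292341831, p(139)=13610949895, p(140)=15065878135, p(141)=16670689208, p(142)=18440293320, p(143)=20390982757, p(144)=22540654445, p(145)=24908858009, p(146)=27517052599, p(147)=30388671978, p(148)=33549419497, p(149)=37027355200, p(150)=40853235313.
Final step: p(151) = p(150) + p(149) - p(146) - p(144) + p(139) + p(136) - p(129) - p(125) + p(116) + p(111) - p(100) - p(94) + p(81) + p(74) - p(59) - p(51) + p(34) + p(25) - p(6)
= 40853235313 + 37027355200 - 27517052599 - 22540654445 + 13610949895 + 10015581680 - 4835271870 - 3163127352 + 1188908248 + 679903203 - 190569292 - 92669720 + 18004327 + 7089500 - 831820 - 239943 + 12310 + 1958 - 11
= 45060624582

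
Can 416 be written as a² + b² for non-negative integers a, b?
4² + 20² (a=4, b=20)

Factorization: 416 = 2^5 × 13
By Fermat: n is sum of two squares iff every prime p ≡ 3 (mod 4) appears to even power.
All primes ≡ 3 (mod 4) appear to even power.
Search a = 0, 1, 2, … for 416 - a² a perfect square: first hit at a = 4: 416 - 16 = 400 = 20².
416 = 4² + 20² = 16 + 400 ✓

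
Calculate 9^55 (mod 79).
19

Repeated squaring. Binary of 55 = 110111.
9^1 ≡ 9 (mod 79); 9^2 ≡ 2 (mod 79); 9^4 ≡ 4 (mod 79); 9^8 ≡ 16 (mod 79); 9^16 ≡ 19 (mod 79); 9^32 ≡ 45 (mod 79)
9^55 = 9^1 × 9^2 × 9^4 × 9^16 × 9^32 ≡ 19 (mod 79)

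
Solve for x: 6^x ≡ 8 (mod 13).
3

Baby-step giant-step with step n = ⌈√13⌉ = 4.
Baby steps 6^j mod 13 (j:value) for j=0..3: 0:1, 1:6, 2:10, 3:8.
h = 8 is already in the table at j=3, so x = 3.
Check: 6^3 ≡ 8 (mod 13).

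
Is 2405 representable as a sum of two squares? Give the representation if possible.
2² + 49² (a=2, b=49)

Factorization: 2405 = 5 × 13 × 37
By Fermat: n is sum of two squares iff every prime p ≡ 3 (mod 4) appears to even power.
All primes ≡ 3 (mod 4) appear to even power.
Search a = 0, 1, 2, … for 2405 - a² a perfect square: first hit at a = 2: 2405 - 4 = 2401 = 49².
2405 = 2² + 49² = 4 + 2401 ✓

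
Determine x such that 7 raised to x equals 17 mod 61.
23

Baby-step giant-step with step n = ⌈√61⌉ = 8.
Baby steps 7^j mod 61 (j:value) for j=0..7: 0:1, 1:7, 2:49, 3:38, 4:22, 5:32, 6:41, 7:43.
Giant-step multiplier: 7^(-8) ≡ 7^(60-8) = 7^52 ≡ 15 (mod 61).
Giant steps γ_i = 17·15^i mod 61: γ_0=17, γ_1=11, γ_2=43 (in table at j=7).
x = i·n + j = 2·8 + 7 = 23.
Check: 7^23 ≡ 17 (mod 61).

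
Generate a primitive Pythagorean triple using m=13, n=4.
(153, 104, 185)

Euclid's formula: a = m² - n², b = 2mn, c = m² + n²
m = 13, n = 4
a = 13² - 4² = 169 - 16 = 153
b = 2 × 13 × 4 = 104
c = 13² + 4² = 169 + 16 = 185
Verification: 153² + 104² = 23409 + 10816 = 34225 = 185² ✓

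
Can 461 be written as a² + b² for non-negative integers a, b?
10² + 19² (a=10, b=19)

Factorization: 461 = 461
By Fermat: n is sum of two squares iff every prime p ≡ 3 (mod 4) appears to even power.
All primes ≡ 3 (mod 4) appear to even power.
Search a = 0, 1, 2, … for 461 - a² a perfect square: first hit at a = 10: 461 - 100 = 361 = 19².
461 = 10² + 19² = 100 + 361 ✓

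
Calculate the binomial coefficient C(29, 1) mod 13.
3

Using Lucas' theorem:
Write n=29 and k=1 in base 13:
n in base 13: [2, 3]
k in base 13: [0, 1]
C(29,1) mod 13 = ∏ C(n_i, k_i) mod 13
Digit binomials (mod 13): C(2,0) = 1; C(3,1) = 3
Product: 1 × 3 = 3 ≡ 3 (mod 13)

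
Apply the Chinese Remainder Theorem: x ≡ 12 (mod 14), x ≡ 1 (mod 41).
124

Using Chinese Remainder Theorem:
M = 14 × 41 = 574
M1 = 41, M2 = 14
y1 = 41^(-1) mod 14 = 13
y2 = 14^(-1) mod 41 = 3
x = (12×41×13 + 1×14×3) mod 574 = 124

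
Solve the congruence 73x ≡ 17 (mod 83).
x ≡ 73 (mod 83)

gcd(73, 83) = 1, which divides 17, so solutions exist.
Find 73^(-1) mod 83 by the extended Euclidean algorithm:
83 = 1 × 73 + 10  ⟹  10 = (1)·83 + (-1)·73
73 = 7 × 10 + 3  ⟹  3 = (-7)·83 + (8)·73
10 = 3 × 3 + 1  ⟹  1 = (22)·83 + (-25)·73
So (-25)·73 ≡ 1 (mod 83), i.e. 73^(-1) ≡ -25 ≡ 58 (mod 83).
x ≡ 58 × 17 = 986 ≡ 73 (mod 83).
Check: 73 × 73 = 5329 ≡ 17 (mod 83).
Unique solution: x ≡ 73 (mod 83)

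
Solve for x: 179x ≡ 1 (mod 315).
44

gcd(179, 315) = 1, so the inverse exists.
Extended Euclidean algorithm on (315, 179):
315 = 1 × 179 + 136  ⟹  136 = (1)·315 + (-1)·179
179 = 1 × 136 + 43  ⟹  43 = (-1)·315 + (2)·179
136 = 3 × 43 + 7  ⟹  7 = (4)·315 + (-7)·179
43 = 6 × 7 + 1  ⟹  1 = (-25)·315 + (44)·179
So (44)·179 ≡ 1 (mod 315), i.e. 179^(-1) ≡ 44 (mod 315).
Check: 179 × 44 = 7876 ≡ 1 (mod 315)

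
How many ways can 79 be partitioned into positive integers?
13848650

p(n) counts ways to write n as a sum of positive integers (order ignored).
Euler's pentagonal recurrence: p(k) = p(k-1) + p(k-2) - p(k-5) - p(k-7) + p(k-12) + p(k-15) - ... (offsets j(3j∓1)/2, signs ++--, p(0)=1, p(<0)=0).
DP table for k = 0..78: p(0)=1, p(1)=1, p(2)=2, p(3)=3, p(4)=5, p(5)=7, p(6)=11, p(7)=15, p(8)=22, p(9)=30, p(10)=42, p(11)=56, p(12)=77, p(13)=101, p(14)=135, p(15)=176, p(16)=231, p(17)=297, p(18)=385, p(19)=490, p(20)=627, p(21)=792, p(22)=1002, p(23)=1255, p(24)=1575, p(25)=1958, p(26)=2436, p(27)=3010, p(28)=3718, p(29)=4565, p(30)=5604, p(31)=6842, p(32)=8349, p(33)=10143, p(34)=12310, p(35)=14883, p(36)=17977, p(37)=21637, p(38)=26015, p(39)=31185, p(40)=37338, p(41)=44583, p(42)=53174, p(43)=63261, p(44)=75175, p(45)=89134, p(46)=105558, p(47)=124754, p(48)=147273, p(49)=173525, p(50)=204226, p(51)=239943, p(52)=281589, p(53)=329931, p(54)=386155, p(55)=451276, p(56)=526823, p(57)=614154, p(58)=715220, p(59)=831820, p(60)=966467, p(61)=1121505, p(62)=1300156, p(63)=1505499, p(64)=1741630, p(65)=2012558, p(66)=2323520, p(67)=2679689, p(68)=3087735, p(69)=3554345, p(70)=4087968, p(71)=4697205, p(72)=5392783, p(73)=6185689, p(74)=7089500, p(75)=8118264, p(76)=9289091, p(77)=10619863, p(78)=12132164.
Final step: p(79) = p(78) + p(77) - p(74) - p(72) + p(67) + p(64) - p(57) - p(53) + p(44) + p(39) - p(28) - p(22) + p(9) + p(2)
= 12132164 + 10619863 - 7089500 - 5392783 + 2679689 + 1741630 - 614154 - 329931 + 75175 + 31185 - 3718 - 1002 + 30 + 2
= 13848650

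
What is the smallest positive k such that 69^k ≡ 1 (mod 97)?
32

97 is prime, so ord(69) divides φ(97) = 96.
Divisors of 96: 1, 2, 3, 4, 6, 8, 12, 16, 24, 32, 48, 96.
Repeated squaring: 69^1 ≡ 69, 69^2 ≡ 8, 69^4 ≡ 64, 69^8 ≡ 22, 69^16 ≡ 96, 69^32 ≡ 1, 69^64 ≡ 1 (mod 97).
Test 69^d mod 97 for each divisor d in increasing order:
69^1 ≡ 69
69^2 ≡ 8
69^3 = 69^2·69^1 ≡ 67
69^4 ≡ 64
69^6 = 69^4·69^2 ≡ 27
69^8 ≡ 22
69^12 = 69^8·69^4 ≡ 50
69^16 ≡ 96
69^24 = 69^16·69^8 ≡ 75
69^32 ≡ 1  ← first divisor giving 1
The order is 32.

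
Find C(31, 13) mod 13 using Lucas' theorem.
2

Using Lucas' theorem:
Write n=31 and k=13 in base 13:
n in base 13: [2, 5]
k in base 13: [1, 0]
C(31,13) mod 13 = ∏ C(n_i, k_i) mod 13
Digit binomials (mod 13): C(2,1) = 2; C(5,0) = 1
Product: 2 × 1 = 2 ≡ 2 (mod 13)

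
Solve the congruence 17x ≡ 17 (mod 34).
x ≡ 1 (mod 2)

gcd(17, 34) = 17, which divides 17, so solutions exist.
Divide through by 17: x ≡ 1 (mod 2).
The coefficient of x is now 1, so x ≡ 1 (mod 2).
Check: 17 × 1 = 17 ≡ 17 (mod 34).
x ≡ 1 (mod 2), giving 17 solutions mod 34.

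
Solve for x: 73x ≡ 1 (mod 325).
187

gcd(73, 325) = 1, so the inverse exists.
Extended Euclidean algorithm on (325, 73):
325 = 4 × 73 + 33  ⟹  33 = (1)·325 + (-4)·73
73 = 2 × 33 + 7  ⟹  7 = (-2)·325 + (9)·73
33 = 4 × 7 + 5  ⟹  5 = (9)·325 + (-40)·73
7 = 1 × 5 + 2  ⟹  2 = (-11)·325 + (49)·73
5 = 2 × 2 + 1  ⟹  1 = (31)·325 + (-138)·73
So (-138)·73 ≡ 1 (mod 325), i.e. 73^(-1) ≡ -138 ≡ 187 (mod 325).
Check: 73 × 187 = 13651 ≡ 1 (mod 325)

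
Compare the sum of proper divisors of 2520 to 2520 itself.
abundant

Proper divisors of 2520: sum = 1 + 2 + 3 + 4 + 5 + 6 + 7 + 8 + ... + 504 + 630 + 840 + 1260 (47 divisors) = 6840
Since 6840 > 2520, 2520 is abundant.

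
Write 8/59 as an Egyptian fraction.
1/8 + 1/95 + 1/14947 + 1/670223480

Greedy algorithm:
8/59: ceiling(59/8) = 8, use 1/8
5/472: ceiling(472/5) = 95, use 1/95
3/44840: ceiling(44840/3) = 14947, use 1/14947
1/670223480: ceiling(670223480/1) = 670223480, use 1/670223480
Result: 8/59 = 1/8 + 1/95 + 1/14947 + 1/670223480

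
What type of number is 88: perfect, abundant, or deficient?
abundant

Proper divisors of 88: sum = 1 + 2 + 4 + 8 + 11 + 22 + 44 = 92
Since 92 > 88, 88 is abundant.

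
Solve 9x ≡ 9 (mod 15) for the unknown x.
x ≡ 1 (mod 5)

gcd(9, 15) = 3, which divides 9, so solutions exist.
Divide through by 3: 3x ≡ 3 (mod 5).
Find 3^(-1) mod 5 by the extended Euclidean algorithm:
5 = 1 × 3 + 2  ⟹  2 = (1)·5 + (-1)·3
3 = 1 × 2 + 1  ⟹  1 = (-1)·5 + (2)·3
So (2)·3 ≡ 1 (mod 5), i.e. 3^(-1) ≡ 2 (mod 5).
x ≡ 2 × 3 = 6 ≡ 1 (mod 5).
Check: 9 × 1 = 9 ≡ 9 (mod 15).
x ≡ 1 (mod 5), giving 3 solutions mod 15.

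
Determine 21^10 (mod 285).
36

Repeated squaring. Binary of 10 = 1010.
21^1 ≡ 21 (mod 285); 21^2 ≡ 156 (mod 285); 21^4 ≡ 111 (mod 285); 21^8 ≡ 66 (mod 285)
21^10 = 21^2 × 21^8 ≡ 36 (mod 285)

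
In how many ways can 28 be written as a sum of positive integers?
3718

p(n) counts ways to write n as a sum of positive integers (order ignored).
Euler's pentagonal recurrence: p(k) = p(k-1) + p(k-2) - p(k-5) - p(k-7) + p(k-12) + p(k-15) - ... (offsets j(3j∓1)/2, signs ++--, p(0)=1, p(<0)=0).
DP table for k = 0..27: p(0)=1, p(1)=1, p(2)=2, p(3)=3, p(4)=5, p(5)=7, p(6)=11, p(7)=15, p(8)=22, p(9)=30, p(10)=42, p(11)=56, p(12)=77, p(13)=101, p(14)=135, p(15)=176, p(16)=231, p(17)=297, p(18)=385, p(19)=490, p(20)=627, p(21)=792, p(22)=1002, p(23)=1255, p(24)=1575, p(25)=1958, p(26)=2436, p(27)=3010.
Final step: p(28) = p(27) + p(26) - p(23) - p(21) + p(16) + p(13) - p(6) - p(2)
= 3010 + 2436 - 1255 - 792 + 231 + 101 - 11 - 2
= 3718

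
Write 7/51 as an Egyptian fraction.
1/8 + 1/82 + 1/16728

Greedy algorithm:
7/51: ceiling(51/7) = 8, use 1/8
5/408: ceiling(408/5) = 82, use 1/82
1/16728: ceiling(16728/1) = 16728, use 1/16728
Result: 7/51 = 1/8 + 1/82 + 1/16728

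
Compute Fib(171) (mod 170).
34

Matrix identity: Q^n = [[F_(n+1), F_n], [F_n, F_(n-1)]] with Q = [[1,1],[1,0]].
n = 171 = 10101011₂. Square-and-multiply, entries mod 170:
Q^1 = [[1,1],[1,0]]
Q^2 = (Q^1)² = [[2,1],[1,1]]
Q^5 = (Q^2)²·Q = [[8,5],[5,3]]
Q^10 = (Q^5)² = [[89,55],[55,34]]
Q^21 = (Q^10)²·Q = [[31,66],[66,135]]
Q^42 = (Q^21)² = [[47,76],[76,141]]
Q^85 = (Q^42)²·Q = [[3,165],[165,8]]
Q^171 = (Q^85)²·Q = [[149,34],[34,115]]
F_171 mod 170 = Q^171[0][1] = 34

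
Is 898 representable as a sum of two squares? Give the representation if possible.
13² + 27² (a=13, b=27)

Factorization: 898 = 2 × 449
By Fermat: n is sum of two squares iff every prime p ≡ 3 (mod 4) appears to even power.
All primes ≡ 3 (mod 4) appear to even power.
Search a = 0, 1, 2, … for 898 - a² a perfect square: first hit at a = 13: 898 - 169 = 729 = 27².
898 = 13² + 27² = 169 + 729 ✓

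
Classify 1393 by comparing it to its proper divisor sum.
deficient

Proper divisors of 1393: sum = 1 + 7 + 199 = 207
Since 207 < 1393, 1393 is deficient.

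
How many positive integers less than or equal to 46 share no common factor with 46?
22

46 = 2 × 23
φ(n) = n × ∏(1 - 1/p) for each prime p dividing n
φ(46) = 46 × (1 - 1/2) × (1 - 1/23) = 22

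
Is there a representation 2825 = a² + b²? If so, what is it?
4² + 53² (a=4, b=53)

Factorization: 2825 = 5^2 × 113
By Fermat: n is sum of two squares iff every prime p ≡ 3 (mod 4) appears to even power.
All primes ≡ 3 (mod 4) appear to even power.
Search a = 0, 1, 2, … for 2825 - a² a perfect square: first hit at a = 4: 2825 - 16 = 2809 = 53².
2825 = 4² + 53² = 16 + 2809 ✓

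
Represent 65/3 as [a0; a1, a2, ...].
[21; 1, 2]

Euclidean algorithm steps:
65 = 21 × 3 + 2
3 = 1 × 2 + 1
2 = 2 × 1 + 0
Continued fraction: [21; 1, 2]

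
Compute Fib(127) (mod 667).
378

Matrix identity: Q^n = [[F_(n+1), F_n], [F_n, F_(n-1)]] with Q = [[1,1],[1,0]].
n = 127 = 1111111₂. Square-and-multiply, entries mod 667:
Q^1 = [[1,1],[1,0]]
Q^3 = (Q^1)²·Q = [[3,2],[2,1]]
Q^7 = (Q^3)²·Q = [[21,13],[13,8]]
Q^15 = (Q^7)²·Q = [[320,610],[610,377]]
Q^31 = (Q^15)²·Q = [[554,263],[263,291]]
Q^63 = (Q^31)²·Q = [[21,564],[564,124]]
Q^127 = (Q^63)²·Q = [[117,378],[378,406]]
F_127 mod 667 = Q^127[0][1] = 378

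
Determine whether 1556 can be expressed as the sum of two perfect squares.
20² + 34² (a=20, b=34)

Factorization: 1556 = 2^2 × 389
By Fermat: n is sum of two squares iff every prime p ≡ 3 (mod 4) appears to even power.
All primes ≡ 3 (mod 4) appear to even power.
Search a = 0, 1, 2, … for 1556 - a² a perfect square: first hit at a = 20: 1556 - 400 = 1156 = 34².
1556 = 20² + 34² = 400 + 1156 ✓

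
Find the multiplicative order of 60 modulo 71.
35

71 is prime, so ord(60) divides φ(71) = 70.
Divisors of 70: 1, 2, 5, 7, 10, 14, 35, 70.
Repeated squaring: 60^1 ≡ 60, 60^2 ≡ 50, 60^4 ≡ 15, 60^8 ≡ 12, 60^16 ≡ 2, 60^32 ≡ 4, 60^64 ≡ 16 (mod 71).
Test 60^d mod 71 for each divisor d in increasing order:
60^1 ≡ 60
60^2 ≡ 50
60^5 = 60^4·60^1 ≡ 48
60^7 = 60^4·60^2·60^1 ≡ 57
60^10 = 60^8·60^2 ≡ 32
60^14 = 60^8·60^4·60^2 ≡ 54
60^35 = 60^32·60^2·60^1 ≡ 1  ← first divisor giving 1
The order is 35.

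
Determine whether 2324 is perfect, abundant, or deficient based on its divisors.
abundant

Proper divisors of 2324: sum = 1 + 2 + 4 + 7 + 14 + 28 + 83 + 166 + 332 + 581 + 1162 = 2380
Since 2380 > 2324, 2324 is abundant.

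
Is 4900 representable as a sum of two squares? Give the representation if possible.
0² + 70² (a=0, b=70)

Factorization: 4900 = 2^2 × 5^2 × 7^2
By Fermat: n is sum of two squares iff every prime p ≡ 3 (mod 4) appears to even power.
All primes ≡ 3 (mod 4) appear to even power.
Search a = 0, 1, 2, … for 4900 - a² a perfect square: first hit at a = 0: 4900 - 0 = 4900 = 70².
4900 = 0² + 70² = 0 + 4900 ✓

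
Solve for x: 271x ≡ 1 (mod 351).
136

gcd(271, 351) = 1, so the inverse exists.
Extended Euclidean algorithm on (351, 271):
351 = 1 × 271 + 80  ⟹  80 = (1)·351 + (-1)·271
271 = 3 × 80 + 31  ⟹  31 = (-3)·351 + (4)·271
80 = 2 × 31 + 18  ⟹  18 = (7)·351 + (-9)·271
31 = 1 × 18 + 13  ⟹  13 = (-10)·351 + (13)·271
18 = 1 × 13 + 5  ⟹  5 = (17)·351 + (-22)·271
13 = 2 × 5 + 3  ⟹  3 = (-44)·351 + (57)·271
5 = 1 × 3 + 2  ⟹  2 = (61)·351 + (-79)·271
3 = 1 × 2 + 1  ⟹  1 = (-105)·351 + (136)·271
So (136)·271 ≡ 1 (mod 351), i.e. 271^(-1) ≡ 136 (mod 351).
Check: 271 × 136 = 36856 ≡ 1 (mod 351)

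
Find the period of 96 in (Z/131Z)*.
130

131 is prime, so ord(96) divides φ(131) = 130.
Divisors of 130: 1, 2, 5, 10, 13, 26, 65, 130.
Repeated squaring: 96^1 ≡ 96, 96^2 ≡ 46, 96^4 ≡ 20, 96^8 ≡ 7, 96^16 ≡ 49, 96^32 ≡ 43, 96^64 ≡ 15, 96^128 ≡ 94 (mod 131).
Test 96^d mod 131 for each divisor d in increasing order:
96^1 ≡ 96
96^2 ≡ 46
96^5 = 96^4·96^1 ≡ 86
96^10 = 96^8·96^2 ≡ 60
96^13 = 96^8·96^4·96^1 ≡ 78
96^26 = 96^16·96^8·96^2 ≡ 58
96^65 = 96^64·96^1 ≡ 130
96^130 = 96^128·96^2 ≡ 1  ← first divisor giving 1
The order is 130.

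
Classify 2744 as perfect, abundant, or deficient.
abundant

Proper divisors of 2744: sum = 1 + 2 + 4 + 7 + 8 + 14 + 28 + 49 + 56 + 98 + 196 + 343 + 392 + 686 + 1372 = 3256
Since 3256 > 2744, 2744 is abundant.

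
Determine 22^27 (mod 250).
88

Repeated squaring. Binary of 27 = 11011.
22^1 ≡ 22 (mod 250); 22^2 ≡ 234 (mod 250); 22^4 ≡ 6 (mod 250); 22^8 ≡ 36 (mod 250); 22^16 ≡ 46 (mod 250)
22^27 = 22^1 × 22^2 × 22^8 × 22^16 ≡ 88 (mod 250)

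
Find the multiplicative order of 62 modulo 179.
178

179 is prime, so ord(62) divides φ(179) = 178.
Divisors of 178: 1, 2, 89, 178.
Repeated squaring: 62^1 ≡ 62, 62^2 ≡ 85, 62^4 ≡ 65, 62^8 ≡ 108, 62^16 ≡ 29, 62^32 ≡ 125, 62^64 ≡ 52, 62^128 ≡ 19 (mod 179).
Test 62^d mod 179 for each divisor d in increasing order:
62^1 ≡ 62
62^2 ≡ 85
62^89 = 62^64·62^16·62^8·62^1 ≡ 178
62^178 = 62^128·62^32·62^16·62^2 ≡ 1  ← first divisor giving 1
The order is 178.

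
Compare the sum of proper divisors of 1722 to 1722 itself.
abundant

Proper divisors of 1722: sum = 1 + 2 + 3 + 6 + 7 + 14 + 21 + 41 + 42 + 82 + 123 + 246 + 287 + 574 + 861 = 2310
Since 2310 > 1722, 1722 is abundant.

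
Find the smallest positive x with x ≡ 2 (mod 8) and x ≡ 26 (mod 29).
26

Using Chinese Remainder Theorem:
M = 8 × 29 = 232
M1 = 29, M2 = 8
y1 = 29^(-1) mod 8 = 5
y2 = 8^(-1) mod 29 = 11
x = (2×29×5 + 26×8×11) mod 232 = 26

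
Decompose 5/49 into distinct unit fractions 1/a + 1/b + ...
1/10 + 1/490

Greedy algorithm:
5/49: ceiling(49/5) = 10, use 1/10
1/490: ceiling(490/1) = 490, use 1/490
Result: 5/49 = 1/10 + 1/490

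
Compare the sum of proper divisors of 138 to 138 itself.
abundant

Proper divisors of 138: sum = 1 + 2 + 3 + 6 + 23 + 46 + 69 = 150
Since 150 > 138, 138 is abundant.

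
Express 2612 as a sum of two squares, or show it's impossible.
26² + 44² (a=26, b=44)

Factorization: 2612 = 2^2 × 653
By Fermat: n is sum of two squares iff every prime p ≡ 3 (mod 4) appears to even power.
All primes ≡ 3 (mod 4) appear to even power.
Search a = 0, 1, 2, … for 2612 - a² a perfect square: first hit at a = 26: 2612 - 676 = 1936 = 44².
2612 = 26² + 44² = 676 + 1936 ✓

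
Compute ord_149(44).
4

149 is prime, so ord(44) divides φ(149) = 148.
Divisors of 148: 1, 2, 4, 37, 74, 148.
Repeated squaring: 44^1 ≡ 44, 44^2 ≡ 148, 44^4 ≡ 1, 44^8 ≡ 1, 44^16 ≡ 1, 44^32 ≡ 1, 44^64 ≡ 1, 44^128 ≡ 1 (mod 149).
Test 44^d mod 149 for each divisor d in increasing order:
44^1 ≡ 44
44^2 ≡ 148
44^4 ≡ 1  ← first divisor giving 1
The order is 4.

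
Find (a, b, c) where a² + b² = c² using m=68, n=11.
(4503, 1496, 4745)

Euclid's formula: a = m² - n², b = 2mn, c = m² + n²
m = 68, n = 11
a = 68² - 11² = 4624 - 121 = 4503
b = 2 × 68 × 11 = 1496
c = 68² + 11² = 4624 + 121 = 4745
Verification: 4503² + 1496² = 20277009 + 2238016 = 22515025 = 4745² ✓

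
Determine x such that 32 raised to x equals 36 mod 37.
18

Baby-step giant-step with step n = ⌈√37⌉ = 7.
Baby steps 32^j mod 37 (j:value) for j=0..6: 0:1, 1:32, 2:25, 3:23, 4:33, 5:20, 6:11.
Giant-step multiplier: 32^(-7) ≡ 32^(36-7) = 32^29 ≡ 2 (mod 37).
Giant steps γ_i = 36·2^i mod 37: γ_0=36, γ_1=35, γ_2=33 (in table at j=4).
x = i·n + j = 2·7 + 4 = 18.
Check: 32^18 ≡ 36 (mod 37).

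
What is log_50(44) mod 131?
16

Baby-step giant-step with step n = ⌈√131⌉ = 12.
Baby steps 50^j mod 131 (j:value) for j=0..11: 0:1, 1:50, 2:11, 3:26, 4:121, 5:24, 6:21, 7:2, 8:100, 9:22, 10:52, 11:111.
Giant-step multiplier: 50^(-12) ≡ 50^(130-12) = 50^118 ≡ 101 (mod 131).
Giant steps γ_i = 44·101^i mod 131: γ_0=44, γ_1=121 (in table at j=4).
x = i·n + j = 1·12 + 4 = 16.
Check: 50^16 ≡ 44 (mod 131).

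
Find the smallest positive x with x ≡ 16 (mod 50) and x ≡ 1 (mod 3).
16

Using Chinese Remainder Theorem:
M = 50 × 3 = 150
M1 = 3, M2 = 50
y1 = 3^(-1) mod 50 = 17
y2 = 50^(-1) mod 3 = 2
x = (16×3×17 + 1×50×2) mod 150 = 16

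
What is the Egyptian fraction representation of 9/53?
1/6 + 1/318

Greedy algorithm:
9/53: ceiling(53/9) = 6, use 1/6
1/318: ceiling(318/1) = 318, use 1/318
Result: 9/53 = 1/6 + 1/318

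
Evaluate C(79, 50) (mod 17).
0

Using Lucas' theorem:
Write n=79 and k=50 in base 17:
n in base 17: [4, 11]
k in base 17: [2, 16]
C(79,50) mod 17 = ∏ C(n_i, k_i) mod 17
Digit binomials (mod 17): C(4,2) = 6; C(11,16) = 0 (k_i > n_i)
Product: 6 × 0 = 0 ≡ 0 (mod 17)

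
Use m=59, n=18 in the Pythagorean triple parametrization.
(3157, 2124, 3805)

Euclid's formula: a = m² - n², b = 2mn, c = m² + n²
m = 59, n = 18
a = 59² - 18² = 3481 - 324 = 3157
b = 2 × 59 × 18 = 2124
c = 59² + 18² = 3481 + 324 = 3805
Verification: 3157² + 2124² = 9966649 + 4511376 = 14478025 = 3805² ✓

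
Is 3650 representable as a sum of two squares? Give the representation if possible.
13² + 59² (a=13, b=59)

Factorization: 3650 = 2 × 5^2 × 73
By Fermat: n is sum of two squares iff every prime p ≡ 3 (mod 4) appears to even power.
All primes ≡ 3 (mod 4) appear to even power.
Search a = 0, 1, 2, … for 3650 - a² a perfect square: first hit at a = 13: 3650 - 169 = 3481 = 59².
3650 = 13² + 59² = 169 + 3481 ✓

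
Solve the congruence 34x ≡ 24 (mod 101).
x ≡ 72 (mod 101)

gcd(34, 101) = 1, which divides 24, so solutions exist.
Find 34^(-1) mod 101 by the extended Euclidean algorithm:
101 = 2 × 34 + 33  ⟹  33 = (1)·101 + (-2)·34
34 = 1 × 33 + 1  ⟹  1 = (-1)·101 + (3)·34
So (3)·34 ≡ 1 (mod 101), i.e. 34^(-1) ≡ 3 (mod 101).
x ≡ 3 × 24 = 72 ≡ 72 (mod 101).
Check: 34 × 72 = 2448 ≡ 24 (mod 101).
Unique solution: x ≡ 72 (mod 101)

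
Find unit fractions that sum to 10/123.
1/13 + 1/229 + 1/91543 + 1/33520391853

Greedy algorithm:
10/123: ceiling(123/10) = 13, use 1/13
7/1599: ceiling(1599/7) = 229, use 1/229
4/366171: ceiling(366171/4) = 91543, use 1/91543
1/33520391853: ceiling(33520391853/1) = 33520391853, use 1/33520391853
Result: 10/123 = 1/13 + 1/229 + 1/91543 + 1/33520391853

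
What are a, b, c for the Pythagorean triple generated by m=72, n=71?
(143, 10224, 10225)

Euclid's formula: a = m² - n², b = 2mn, c = m² + n²
m = 72, n = 71
a = 72² - 71² = 5184 - 5041 = 143
b = 2 × 72 × 71 = 10224
c = 72² + 71² = 5184 + 5041 = 10225
Verification: 143² + 10224² = 20449 + 104530176 = 104550625 = 10225² ✓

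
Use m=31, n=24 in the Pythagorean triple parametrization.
(385, 1488, 1537)

Euclid's formula: a = m² - n², b = 2mn, c = m² + n²
m = 31, n = 24
a = 31² - 24² = 961 - 576 = 385
b = 2 × 31 × 24 = 1488
c = 31² + 24² = 961 + 576 = 1537
Verification: 385² + 1488² = 148225 + 2214144 = 2362369 = 1537² ✓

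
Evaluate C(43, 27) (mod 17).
0

Using Lucas' theorem:
Write n=43 and k=27 in base 17:
n in base 17: [2, 9]
k in base 17: [1, 10]
C(43,27) mod 17 = ∏ C(n_i, k_i) mod 17
Digit binomials (mod 17): C(2,1) = 2; C(9,10) = 0 (k_i > n_i)
Product: 2 × 0 = 0 ≡ 0 (mod 17)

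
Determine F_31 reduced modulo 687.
436

Matrix identity: Q^n = [[F_(n+1), F_n], [F_n, F_(n-1)]] with Q = [[1,1],[1,0]].
n = 31 = 11111₂. Square-and-multiply, entries mod 687:
Q^1 = [[1,1],[1,0]]
Q^3 = (Q^1)²·Q = [[3,2],[2,1]]
Q^7 = (Q^3)²·Q = [[21,13],[13,8]]
Q^15 = (Q^7)²·Q = [[300,610],[610,377]]
Q^31 = (Q^15)²·Q = [[519,436],[436,83]]
F_31 mod 687 = Q^31[0][1] = 436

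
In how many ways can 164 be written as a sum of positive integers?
156919475295

p(n) counts ways to write n as a sum of positive integers (order ignored).
Euler's pentagonal recurrence: p(k) = p(k-1) + p(k-2) - p(k-5) - p(k-7) + p(k-12) + p(k-15) - ... (offsets j(3j∓1)/2, signs ++--, p(0)=1, p(<0)=0).
DP table for k = 0..163: p(0)=1, p(1)=1, p(2)=2, p(3)=3, p(4)=5, p(5)=7, p(6)=11, p(7)=15, p(8)=22, p(9)=30, p(10)=42, p(11)=56, p(12)=77, p(13)=101, p(14)=135, p(15)=176, p(16)=231, p(17)=297, p(18)=385, p(19)=490, p(20)=627, p(21)=792, p(22)=1002, p(23)=1255, p(24)=1575, p(25)=1958, p(26)=2436, p(27)=3010, p(28)=3718, p(29)=4565, p(30)=5604, p(31)=6842, p(32)=8349, p(33)=10143, p(34)=12310, p(35)=14883, p(36)=17977, p(37)=21637, p(38)=26015, p(39)=31185, p(40)=37338, p(41)=44583, p(42)=53174, p(43)=63261, p(44)=75175, p(45)=89134, p(46)=105558, p(47)=124754, p(48)=147273, p(49)=173525, p(50)=204226, p(51)=239943, p(52)=281589, p(53)=329931, p(54)=386155, p(55)=451276, p(56)=526823, p(57)=614154, p(58)=715220, p(59)=831820, p(60)=966467, p(61)=1121505, p(62)=1300156, p(63)=1505499, p(64)=1741630, p(65)=2012558, p(66)=2323520, p(67)=2679689, p(68)=3087735, p(69)=3554345, p(70)=4087968, p(71)=4697205, p(72)=5392783, p(73)=6185689, p(74)=7089500, p(75)=8118264, p(76)=9289091, p(77)=10619863, p(78)=12132164, p(79)=13848650, p(80)=15796476, p(81)=18004327, p(82)=20506255, p(83)=23338469, p(84)=26543660, p(85)=30167357, p(86)=34262962, p(87)=38887673, p(88)=44108109, p(89)=49995925, p(90)=56634173, p(91)=64112359, p(92)=72533807, p(93)=82010177, p(94)=92669720, p(95)=104651419, p(96)=118114304, p(97)=133230930, p(98)=150198136, p(99)=169229875, p(100)=190569292, p(101)=214481126, p(102)=241265379, p(103)=271248950, p(104)=304801365, p(105)=342325709, p(106)=384276336, p(107)=431149389, p(108)=483502844, p(109)=541946240, p(110)=607163746, p(111)=679903203, p(112)=761002156, p(113)=851376628, p(114)=952050665, p(115)=1064144451, p(116)=1188908248, p(117)=1327710076, p(118)=1482074143, p(119)=1653668665, p(120)=1844349560, p(121)=2056148051, p(122)=2291320912, p(123)=2552338241, p(124)=2841940500, p(125)=3163127352, p(126)=3519222692, p(127)=3913864295, p(128)=4351078600, p(129)=4835271870, p(130)=5371315400, p(131)=5964539504, p(132)=6620830889, p(133)=7346629512, p(134)=8149040695, p(135)=9035836076, p(136)=10015581680, p(137)=11097645016, p(138)=12292341831, p(139)=13610949895, p(140)=15065878135, p(141)=16670689208, p(142)=18440293320, p(143)=20390982757, p(144)=22540654445, p(145)=24908858009, p(146)=27517052599, p(147)=30388671978, p(148)=33549419497, p(149)=37027355200, p(150)=40853235313, p(151)=45060624582, p(152)=49686288421, p(153)=54770336324, p(154)=60356673280, p(155)=66493182097, p(156)=73232243759, p(157)=80630964769, p(158)=88751778802, p(159)=97662728555, p(160)=107438159466, p(161)=118159068427, p(162)=129913904637, p(163)=142798995930.
Final step: p(164) = p(163) + p(162) - p(159) - p(157) + p(152) + p(149) - p(142) - p(138) + p(129) + p(124) - p(113) - p(107) + p(94) + p(87) - p(72) - p(64) + p(47) + p(38) - p(19) - p(9)
= 142798995930 + 129913904637 - 97662728555 - 80630964769 + 49686288421 + 37027355200 - 18440293320 - 12292341831 + 4835271870 + 2841940500 - 851376628 - 431149389 + 92669720 + 38887673 - 5392783 - 1741630 + 124754 + 26015 - 490 - 30
= 156919475295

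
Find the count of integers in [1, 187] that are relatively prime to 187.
160

187 = 11 × 17
φ(n) = n × ∏(1 - 1/p) for each prime p dividing n
φ(187) = 187 × (1 - 1/11) × (1 - 1/17) = 160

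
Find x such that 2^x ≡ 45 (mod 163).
55

Baby-step giant-step with step n = ⌈√163⌉ = 13.
Baby steps 2^j mod 163 (j:value) for j=0..12: 0:1, 1:2, 2:4, 3:8, 4:16, 5:32, 6:64, 7:128, 8:93, 9:23, 10:46, 11:92, 12:21.
Giant-step multiplier: 2^(-13) ≡ 2^(162-13) = 2^149 ≡ 66 (mod 163).
Giant steps γ_i = 45·66^i mod 163: γ_0=45, γ_1=36, γ_2=94, γ_3=10, γ_4=8 (in table at j=3).
x = i·n + j = 4·13 + 3 = 55.
Check: 2^55 ≡ 45 (mod 163).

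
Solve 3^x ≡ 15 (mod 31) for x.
21

Baby-step giant-step with step n = ⌈√31⌉ = 6.
Baby steps 3^j mod 31 (j:value) for j=0..5: 0:1, 1:3, 2:9, 3:27, 4:19, 5:26.
Giant-step multiplier: 3^(-6) ≡ 3^(30-6) = 3^24 ≡ 2 (mod 31).
Giant steps γ_i = 15·2^i mod 31: γ_0=15, γ_1=30, γ_2=29, γ_3=27 (in table at j=3).
x = i·n + j = 3·6 + 3 = 21.
Check: 3^21 ≡ 15 (mod 31).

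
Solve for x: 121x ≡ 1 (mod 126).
25

gcd(121, 126) = 1, so the inverse exists.
Extended Euclidean algorithm on (126, 121):
126 = 1 × 121 + 5  ⟹  5 = (1)·126 + (-1)·121
121 = 24 × 5 + 1  ⟹  1 = (-24)·126 + (25)·121
So (25)·121 ≡ 1 (mod 126), i.e. 121^(-1) ≡ 25 (mod 126).
Check: 121 × 25 = 3025 ≡ 1 (mod 126)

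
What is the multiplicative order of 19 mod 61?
30

61 is prime, so ord(19) divides φ(61) = 60.
Divisors of 60: 1, 2, 3, 4, 5, 6, 10, 12, 15, 20, 30, 60.
Repeated squaring: 19^1 ≡ 19, 19^2 ≡ 56, 19^4 ≡ 25, 19^8 ≡ 15, 19^16 ≡ 42, 19^32 ≡ 56 (mod 61).
Test 19^d mod 61 for each divisor d in increasing order:
19^1 ≡ 19
19^2 ≡ 56
19^3 = 19^2·19^1 ≡ 27
19^4 ≡ 25
19^5 = 19^4·19^1 ≡ 48
19^6 = 19^4·19^2 ≡ 58
19^10 = 19^8·19^2 ≡ 47
19^12 = 19^8·19^4 ≡ 9
19^15 = 19^8·19^4·19^2·19^1 ≡ 60
19^20 = 19^16·19^4 ≡ 13
19^30 = 19^16·19^8·19^4·19^2 ≡ 1  ← first divisor giving 1
The order is 30.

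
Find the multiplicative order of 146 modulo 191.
190

191 is prime, so ord(146) divides φ(191) = 190.
Divisors of 190: 1, 2, 5, 10, 19, 38, 95, 190.
Repeated squaring: 146^1 ≡ 146, 146^2 ≡ 115, 146^4 ≡ 46, 146^8 ≡ 15, 146^16 ≡ 34, 146^32 ≡ 10, 146^64 ≡ 100, 146^128 ≡ 68 (mod 191).
Test 146^d mod 191 for each divisor d in increasing order:
146^1 ≡ 146
146^2 ≡ 115
146^5 = 146^4·146^1 ≡ 31
146^10 = 146^8·146^2 ≡ 6
146^19 = 146^16·146^2·146^1 ≡ 152
146^38 = 146^32·146^4·146^2 ≡ 184
146^95 = 146^64·146^16·146^8·146^4·146^2·146^1 ≡ 190
146^190 = 146^128·146^32·146^16·146^8·146^4·146^2 ≡ 1  ← first divisor giving 1
The order is 190.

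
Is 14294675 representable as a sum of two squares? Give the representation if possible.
Not possible

Factorization: 14294675 = 5^2 × 83^3
By Fermat: n is sum of two squares iff every prime p ≡ 3 (mod 4) appears to even power.
Prime(s) ≡ 3 (mod 4) with odd exponent: [(83, 3)]
Therefore 14294675 cannot be expressed as a² + b².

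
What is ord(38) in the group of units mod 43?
21

43 is prime, so ord(38) divides φ(43) = 42.
Divisors of 42: 1, 2, 3, 6, 7, 14, 21, 42.
Repeated squaring: 38^1 ≡ 38, 38^2 ≡ 25, 38^4 ≡ 23, 38^8 ≡ 13, 38^16 ≡ 40, 38^32 ≡ 9 (mod 43).
Test 38^d mod 43 for each divisor d in increasing order:
38^1 ≡ 38
38^2 ≡ 25
38^3 = 38^2·38^1 ≡ 4
38^6 = 38^4·38^2 ≡ 16
38^7 = 38^4·38^2·38^1 ≡ 6
38^14 = 38^8·38^4·38^2 ≡ 36
38^21 = 38^16·38^4·38^1 ≡ 1  ← first divisor giving 1
The order is 21.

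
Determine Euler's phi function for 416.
192

416 = 2^5 × 13
φ(n) = n × ∏(1 - 1/p) for each prime p dividing n
φ(416) = 416 × (1 - 1/2) × (1 - 1/13) = 192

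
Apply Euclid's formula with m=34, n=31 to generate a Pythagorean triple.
(195, 2108, 2117)

Euclid's formula: a = m² - n², b = 2mn, c = m² + n²
m = 34, n = 31
a = 34² - 31² = 1156 - 961 = 195
b = 2 × 34 × 31 = 2108
c = 34² + 31² = 1156 + 961 = 2117
Verification: 195² + 2108² = 38025 + 4443664 = 4481689 = 2117² ✓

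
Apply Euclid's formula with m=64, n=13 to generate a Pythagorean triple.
(3927, 1664, 4265)

Euclid's formula: a = m² - n², b = 2mn, c = m² + n²
m = 64, n = 13
a = 64² - 13² = 4096 - 169 = 3927
b = 2 × 64 × 13 = 1664
c = 64² + 13² = 4096 + 169 = 4265
Verification: 3927² + 1664² = 15421329 + 2768896 = 18190225 = 4265² ✓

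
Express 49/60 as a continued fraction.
[0; 1, 4, 2, 5]

Euclidean algorithm steps:
49 = 0 × 60 + 49
60 = 1 × 49 + 11
49 = 4 × 11 + 5
11 = 2 × 5 + 1
5 = 5 × 1 + 0
Continued fraction: [0; 1, 4, 2, 5]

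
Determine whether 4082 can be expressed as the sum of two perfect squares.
19² + 61² (a=19, b=61)

Factorization: 4082 = 2 × 13 × 157
By Fermat: n is sum of two squares iff every prime p ≡ 3 (mod 4) appears to even power.
All primes ≡ 3 (mod 4) appear to even power.
Search a = 0, 1, 2, … for 4082 - a² a perfect square: first hit at a = 19: 4082 - 361 = 3721 = 61².
4082 = 19² + 61² = 361 + 3721 ✓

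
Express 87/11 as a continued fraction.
[7; 1, 10]

Euclidean algorithm steps:
87 = 7 × 11 + 10
11 = 1 × 10 + 1
10 = 10 × 1 + 0
Continued fraction: [7; 1, 10]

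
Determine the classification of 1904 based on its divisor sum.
abundant

Proper divisors of 1904: sum = 1 + 2 + 4 + 7 + 8 + 14 + 16 + 17 + ... + 238 + 272 + 476 + 952 (19 divisors) = 2560
Since 2560 > 1904, 1904 is abundant.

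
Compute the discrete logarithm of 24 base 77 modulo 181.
127

Baby-step giant-step with step n = ⌈√181⌉ = 14.
Baby steps 77^j mod 181 (j:value) for j=0..13: 0:1, 1:77, 2:137, 3:51, 4:126, 5:109, 6:67, 7:91, 8:129, 9:159, 10:116, 11:63, 12:145, 13:124.
Giant-step multiplier: 77^(-14) ≡ 77^(180-14) = 77^166 ≡ 4 (mod 181).
Giant steps γ_i = 24·4^i mod 181: γ_0=24, γ_1=96, γ_2=22, γ_3=88, γ_4=171, γ_5=141, γ_6=21, γ_7=84, γ_8=155, γ_9=77 (in table at j=1).
x = i·n + j = 9·14 + 1 = 127.
Check: 77^127 ≡ 24 (mod 181).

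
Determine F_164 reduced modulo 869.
179

Matrix identity: Q^n = [[F_(n+1), F_n], [F_n, F_(n-1)]] with Q = [[1,1],[1,0]].
n = 164 = 10100100₂. Square-and-multiply, entries mod 869:
Q^1 = [[1,1],[1,0]]
Q^2 = (Q^1)² = [[2,1],[1,1]]
Q^5 = (Q^2)²·Q = [[8,5],[5,3]]
Q^10 = (Q^5)² = [[89,55],[55,34]]
Q^20 = (Q^10)² = [[518,682],[682,705]]
Q^41 = (Q^20)²·Q = [[727,12],[12,715]]
Q^82 = (Q^41)² = [[321,793],[793,397]]
Q^164 = (Q^82)² = [[192,179],[179,13]]
F_164 mod 869 = Q^164[0][1] = 179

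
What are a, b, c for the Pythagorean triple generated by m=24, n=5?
(551, 240, 601)

Euclid's formula: a = m² - n², b = 2mn, c = m² + n²
m = 24, n = 5
a = 24² - 5² = 576 - 25 = 551
b = 2 × 24 × 5 = 240
c = 24² + 5² = 576 + 25 = 601
Verification: 551² + 240² = 303601 + 57600 = 361201 = 601² ✓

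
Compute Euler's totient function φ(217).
180

217 = 7 × 31
φ(n) = n × ∏(1 - 1/p) for each prime p dividing n
φ(217) = 217 × (1 - 1/7) × (1 - 1/31) = 180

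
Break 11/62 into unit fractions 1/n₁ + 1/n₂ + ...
1/6 + 1/93

Greedy algorithm:
11/62: ceiling(62/11) = 6, use 1/6
1/93: ceiling(93/1) = 93, use 1/93
Result: 11/62 = 1/6 + 1/93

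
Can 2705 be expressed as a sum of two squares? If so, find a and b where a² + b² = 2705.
1² + 52² (a=1, b=52)

Factorization: 2705 = 5 × 541
By Fermat: n is sum of two squares iff every prime p ≡ 3 (mod 4) appears to even power.
All primes ≡ 3 (mod 4) appear to even power.
Search a = 0, 1, 2, … for 2705 - a² a perfect square: first hit at a = 1: 2705 - 1 = 2704 = 52².
2705 = 1² + 52² = 1 + 2704 ✓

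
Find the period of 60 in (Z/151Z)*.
50

151 is prime, so ord(60) divides φ(151) = 150.
Divisors of 150: 1, 2, 3, 5, 6, 10, 15, 25, 30, 50, 75, 150.
Repeated squaring: 60^1 ≡ 60, 60^2 ≡ 127, 60^4 ≡ 123, 60^8 ≡ 29, 60^16 ≡ 86, 60^32 ≡ 148, 60^64 ≡ 9, 60^128 ≡ 81 (mod 151).
Test 60^d mod 151 for each divisor d in increasing order:
60^1 ≡ 60
60^2 ≡ 127
60^3 = 60^2·60^1 ≡ 70
60^5 = 60^4·60^1 ≡ 132
60^6 = 60^4·60^2 ≡ 68
60^10 = 60^8·60^2 ≡ 59
60^15 = 60^8·60^4·60^2·60^1 ≡ 87
60^25 = 60^16·60^8·60^1 ≡ 150
60^30 = 60^16·60^8·60^4·60^2 ≡ 19
60^50 = 60^32·60^16·60^2 ≡ 1  ← first divisor giving 1
The order is 50.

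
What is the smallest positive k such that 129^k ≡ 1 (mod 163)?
162

163 is prime, so ord(129) divides φ(163) = 162.
Divisors of 162: 1, 2, 3, 6, 9, 18, 27, 54, 81, 162.
Repeated squaring: 129^1 ≡ 129, 129^2 ≡ 15, 129^4 ≡ 62, 129^8 ≡ 95, 129^16 ≡ 60, 129^32 ≡ 14, 129^64 ≡ 33, 129^128 ≡ 111 (mod 163).
Test 129^d mod 163 for each divisor d in increasing order:
129^1 ≡ 129
129^2 ≡ 15
129^3 = 129^2·129^1 ≡ 142
129^6 = 129^4·129^2 ≡ 115
129^9 = 129^8·129^1 ≡ 30
129^18 = 129^16·129^2 ≡ 85
129^27 = 129^16·129^8·129^2·129^1 ≡ 105
129^54 = 129^32·129^16·129^4·129^2 ≡ 104
129^81 = 129^64·129^16·129^1 ≡ 162
129^162 = 129^128·129^32·129^2 ≡ 1  ← first divisor giving 1
The order is 162.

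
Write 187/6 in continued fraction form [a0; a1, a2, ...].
[31; 6]

Euclidean algorithm steps:
187 = 31 × 6 + 1
6 = 6 × 1 + 0
Continued fraction: [31; 6]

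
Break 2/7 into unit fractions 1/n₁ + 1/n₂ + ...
1/4 + 1/28

Greedy algorithm:
2/7: ceiling(7/2) = 4, use 1/4
1/28: ceiling(28/1) = 28, use 1/28
Result: 2/7 = 1/4 + 1/28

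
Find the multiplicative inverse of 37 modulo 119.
74

gcd(37, 119) = 1, so the inverse exists.
Extended Euclidean algorithm on (119, 37):
119 = 3 × 37 + 8  ⟹  8 = (1)·119 + (-3)·37
37 = 4 × 8 + 5  ⟹  5 = (-4)·119 + (13)·37
8 = 1 × 5 + 3  ⟹  3 = (5)·119 + (-16)·37
5 = 1 × 3 + 2  ⟹  2 = (-9)·119 + (29)·37
3 = 1 × 2 + 1  ⟹  1 = (14)·119 + (-45)·37
So (-45)·37 ≡ 1 (mod 119), i.e. 37^(-1) ≡ -45 ≡ 74 (mod 119).
Check: 37 × 74 = 2738 ≡ 1 (mod 119)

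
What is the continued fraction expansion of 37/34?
[1; 11, 3]

Euclidean algorithm steps:
37 = 1 × 34 + 3
34 = 11 × 3 + 1
3 = 3 × 1 + 0
Continued fraction: [1; 11, 3]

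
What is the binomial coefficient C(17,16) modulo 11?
6

Using Lucas' theorem:
Write n=17 and k=16 in base 11:
n in base 11: [1, 6]
k in base 11: [1, 5]
C(17,16) mod 11 = ∏ C(n_i, k_i) mod 11
Digit binomials (mod 11): C(1,1) = 1; C(6,5) = 6
Product: 1 × 6 = 6 ≡ 6 (mod 11)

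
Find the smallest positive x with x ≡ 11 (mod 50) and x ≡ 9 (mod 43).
611

Using Chinese Remainder Theorem:
M = 50 × 43 = 2150
M1 = 43, M2 = 50
y1 = 43^(-1) mod 50 = 7
y2 = 50^(-1) mod 43 = 37
x = (11×43×7 + 9×50×37) mod 2150 = 611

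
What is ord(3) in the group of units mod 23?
11

23 is prime, so ord(3) divides φ(23) = 22.
Divisors of 22: 1, 2, 11, 22.
Repeated squaring: 3^1 ≡ 3, 3^2 ≡ 9, 3^4 ≡ 12, 3^8 ≡ 6, 3^16 ≡ 13 (mod 23).
Test 3^d mod 23 for each divisor d in increasing order:
3^1 ≡ 3
3^2 ≡ 9
3^11 = 3^8·3^2·3^1 ≡ 1  ← first divisor giving 1
The order is 11.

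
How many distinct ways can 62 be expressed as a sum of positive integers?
1300156

p(n) counts ways to write n as a sum of positive integers (order ignored).
Euler's pentagonal recurrence: p(k) = p(k-1) + p(k-2) - p(k-5) - p(k-7) + p(k-12) + p(k-15) - ... (offsets j(3j∓1)/2, signs ++--, p(0)=1, p(<0)=0).
DP table for k = 0..61: p(0)=1, p(1)=1, p(2)=2, p(3)=3, p(4)=5, p(5)=7, p(6)=11, p(7)=15, p(8)=22, p(9)=30, p(10)=42, p(11)=56, p(12)=77, p(13)=101, p(14)=135, p(15)=176, p(16)=231, p(17)=297, p(18)=385, p(19)=490, p(20)=627, p(21)=792, p(22)=1002, p(23)=1255, p(24)=1575, p(25)=1958, p(26)=2436, p(27)=3010, p(28)=3718, p(29)=4565, p(30)=5604, p(31)=6842, p(32)=8349, p(33)=10143, p(34)=12310, p(35)=14883, p(36)=17977, p(37)=21637, p(38)=26015, p(39)=31185, p(40)=37338, p(41)=44583, p(42)=53174, p(43)=63261, p(44)=75175, p(45)=89134, p(46)=105558, p(47)=124754, p(48)=147273, p(49)=173525, p(50)=204226, p(51)=239943, p(52)=281589, p(53)=329931, p(54)=386155, p(55)=451276, p(56)=526823, p(57)=614154, p(58)=715220, p(59)=831820, p(60)=966467, p(61)=1121505.
Final step: p(62) = p(61) + p(60) - p(57) - p(55) + p(50) + p(47) - p(40) - p(36) + p(27) + p(22) - p(11) - p(5)
= 1121505 + 966467 - 614154 - 451276 + 204226 + 124754 - 37338 - 17977 + 3010 + 1002 - 56 - 7
= 1300156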